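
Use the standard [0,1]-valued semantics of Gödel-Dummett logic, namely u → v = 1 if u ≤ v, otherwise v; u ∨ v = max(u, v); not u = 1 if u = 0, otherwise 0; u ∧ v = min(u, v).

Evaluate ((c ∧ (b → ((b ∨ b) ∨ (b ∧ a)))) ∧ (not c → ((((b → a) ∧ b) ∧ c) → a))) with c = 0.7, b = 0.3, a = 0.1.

0.70

(b ∨ b) = max(0.3, 0.3) = 0.3
(b ∧ a) = min(0.3, 0.1) = 0.1
((b ∨ b) ∨ (b ∧ a)) = max(0.3, 0.1) = 0.3
(b → ((b ∨ b) ∨ (b ∧ a))): 0.3 ≤ 0.3, so result = 1
(c ∧ (b → ((b ∨ b) ∨ (b ∧ a)))) = min(0.7, 1) = 0.7
not c: Gödel ¬ of 0.7 = 0 (operand ≠ 0)
(b → a): 0.3 > 0.1, so result = 0.1
((b → a) ∧ b) = min(0.1, 0.3) = 0.1
(((b → a) ∧ b) ∧ c) = min(0.1, 0.7) = 0.1
((((b → a) ∧ b) ∧ c) → a): 0.1 ≤ 0.1, so result = 1
(not c → ((((b → a) ∧ b) ∧ c) → a)): 0 ≤ 1, so result = 1
((c ∧ (b → ((b ∨ b) ∨ (b ∧ a)))) ∧ (not c → ((((b → a) ∧ b) ∧ c) → a))) = min(0.7, 1) = 0.7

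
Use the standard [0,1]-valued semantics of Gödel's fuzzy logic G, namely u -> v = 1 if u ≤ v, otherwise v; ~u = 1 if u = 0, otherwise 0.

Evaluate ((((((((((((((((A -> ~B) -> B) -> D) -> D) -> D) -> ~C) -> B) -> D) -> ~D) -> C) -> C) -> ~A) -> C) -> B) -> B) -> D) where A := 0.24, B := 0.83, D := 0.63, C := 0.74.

~B: Gödel ¬ of 0.83 = 0 (operand ≠ 0)
(A -> ~B): 0.24 > 0, so result = 0
((A -> ~B) -> B): 0 ≤ 0.83, so result = 1
(((A -> ~B) -> B) -> D): 1 > 0.63, so result = 0.63
((((A -> ~B) -> B) -> D) -> D): 0.63 ≤ 0.63, so result = 1
(((((A -> ~B) -> B) -> D) -> D) -> D): 1 > 0.63, so result = 0.63
~C: Gödel ¬ of 0.74 = 0 (operand ≠ 0)
((((((A -> ~B) -> B) -> D) -> D) -> D) -> ~C): 0.63 > 0, so result = 0
(((((((A -> ~B) -> B) -> D) -> D) -> D) -> ~C) -> B): 0 ≤ 0.83, so result = 1
((((((((A -> ~B) -> B) -> D) -> D) -> D) -> ~C) -> B) -> D): 1 > 0.63, so result = 0.63
~D: Gödel ¬ of 0.63 = 0 (operand ≠ 0)
(((((((((A -> ~B) -> B) -> D) -> D) -> D) -> ~C) -> B) -> D) -> ~D): 0.63 > 0, so result = 0
((((((((((A -> ~B) -> B) -> D) -> D) -> D) -> ~C) -> B) -> D) -> ~D) -> C): 0 ≤ 0.74, so result = 1
(((((((((((A -> ~B) -> B) -> D) -> D) -> D) -> ~C) -> B) -> D) -> ~D) -> C) -> C): 1 > 0.74, so result = 0.74
~A: Gödel ¬ of 0.24 = 0 (operand ≠ 0)
((((((((((((A -> ~B) -> B) -> D) -> D) -> D) -> ~C) -> B) -> D) -> ~D) -> C) -> C) -> ~A): 0.74 > 0, so result = 0
(((((((((((((A -> ~B) -> B) -> D) -> D) -> D) -> ~C) -> B) -> D) -> ~D) -> C) -> C) -> ~A) -> C): 0 ≤ 0.74, so result = 1
((((((((((((((A -> ~B) -> B) -> D) -> D) -> D) -> ~C) -> B) -> D) -> ~D) -> C) -> C) -> ~A) -> C) -> B): 1 > 0.83, so result = 0.83
(((((((((((((((A -> ~B) -> B) -> D) -> D) -> D) -> ~C) -> B) -> D) -> ~D) -> C) -> C) -> ~A) -> C) -> B) -> B): 0.83 ≤ 0.83, so result = 1
((((((((((((((((A -> ~B) -> B) -> D) -> D) -> D) -> ~C) -> B) -> D) -> ~D) -> C) -> C) -> ~A) -> C) -> B) -> B) -> D): 1 > 0.63, so result = 0.63

0.63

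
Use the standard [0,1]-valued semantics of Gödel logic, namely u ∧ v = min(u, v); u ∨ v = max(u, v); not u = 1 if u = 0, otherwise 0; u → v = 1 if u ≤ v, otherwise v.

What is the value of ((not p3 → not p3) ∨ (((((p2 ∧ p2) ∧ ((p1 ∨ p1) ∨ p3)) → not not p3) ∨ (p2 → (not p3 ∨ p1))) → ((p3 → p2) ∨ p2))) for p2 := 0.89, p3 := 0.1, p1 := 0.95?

not p3: Gödel ¬ of 0.1 = 0 (operand ≠ 0)
not p3: Gödel ¬ of 0.1 = 0 (operand ≠ 0)
(not p3 → not p3): 0 ≤ 0, so result = 1
(p2 ∧ p2) = min(0.89, 0.89) = 0.89
(p1 ∨ p1) = max(0.95, 0.95) = 0.95
((p1 ∨ p1) ∨ p3) = max(0.95, 0.1) = 0.95
((p2 ∧ p2) ∧ ((p1 ∨ p1) ∨ p3)) = min(0.89, 0.95) = 0.89
not p3: Gödel ¬ of 0.1 = 0 (operand ≠ 0)
not not p3: Gödel ¬ of 0 = 1 (operand is 0)
(((p2 ∧ p2) ∧ ((p1 ∨ p1) ∨ p3)) → not not p3): 0.89 ≤ 1, so result = 1
not p3: Gödel ¬ of 0.1 = 0 (operand ≠ 0)
(not p3 ∨ p1) = max(0, 0.95) = 0.95
(p2 → (not p3 ∨ p1)): 0.89 ≤ 0.95, so result = 1
((((p2 ∧ p2) ∧ ((p1 ∨ p1) ∨ p3)) → not not p3) ∨ (p2 → (not p3 ∨ p1))) = max(1, 1) = 1
(p3 → p2): 0.1 ≤ 0.89, so result = 1
((p3 → p2) ∨ p2) = max(1, 0.89) = 1
(((((p2 ∧ p2) ∧ ((p1 ∨ p1) ∨ p3)) → not not p3) ∨ (p2 → (not p3 ∨ p1))) → ((p3 → p2) ∨ p2)): 1 ≤ 1, so result = 1
((not p3 → not p3) ∨ (((((p2 ∧ p2) ∧ ((p1 ∨ p1) ∨ p3)) → not not p3) ∨ (p2 → (not p3 ∨ p1))) → ((p3 → p2) ∨ p2))) = max(1, 1) = 1

1.00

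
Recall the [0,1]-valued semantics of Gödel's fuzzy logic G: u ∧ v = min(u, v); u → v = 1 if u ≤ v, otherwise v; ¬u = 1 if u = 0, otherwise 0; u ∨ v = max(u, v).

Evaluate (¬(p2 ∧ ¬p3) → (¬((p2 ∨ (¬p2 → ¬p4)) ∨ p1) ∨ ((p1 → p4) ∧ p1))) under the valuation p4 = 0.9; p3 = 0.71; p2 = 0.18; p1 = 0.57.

0.57

¬p3: Gödel ¬ of 0.71 = 0 (operand ≠ 0)
(p2 ∧ ¬p3) = min(0.18, 0) = 0
¬(p2 ∧ ¬p3): Gödel ¬ of 0 = 1 (operand is 0)
¬p2: Gödel ¬ of 0.18 = 0 (operand ≠ 0)
¬p4: Gödel ¬ of 0.9 = 0 (operand ≠ 0)
(¬p2 → ¬p4): 0 ≤ 0, so result = 1
(p2 ∨ (¬p2 → ¬p4)) = max(0.18, 1) = 1
((p2 ∨ (¬p2 → ¬p4)) ∨ p1) = max(1, 0.57) = 1
¬((p2 ∨ (¬p2 → ¬p4)) ∨ p1): Gödel ¬ of 1 = 0 (operand ≠ 0)
(p1 → p4): 0.57 ≤ 0.9, so result = 1
((p1 → p4) ∧ p1) = min(1, 0.57) = 0.57
(¬((p2 ∨ (¬p2 → ¬p4)) ∨ p1) ∨ ((p1 → p4) ∧ p1)) = max(0, 0.57) = 0.57
(¬(p2 ∧ ¬p3) → (¬((p2 ∨ (¬p2 → ¬p4)) ∨ p1) ∨ ((p1 → p4) ∧ p1))): 1 > 0.57, so result = 0.57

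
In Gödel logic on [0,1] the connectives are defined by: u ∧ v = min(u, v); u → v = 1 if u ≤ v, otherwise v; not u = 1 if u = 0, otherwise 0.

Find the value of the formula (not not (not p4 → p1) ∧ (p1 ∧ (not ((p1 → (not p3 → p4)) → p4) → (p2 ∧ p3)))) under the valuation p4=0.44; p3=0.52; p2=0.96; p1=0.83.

not p4: Gödel ¬ of 0.44 = 0 (operand ≠ 0)
(not p4 → p1): 0 ≤ 0.83, so result = 1
not (not p4 → p1): Gödel ¬ of 1 = 0 (operand ≠ 0)
not not (not p4 → p1): Gödel ¬ of 0 = 1 (operand is 0)
not p3: Gödel ¬ of 0.52 = 0 (operand ≠ 0)
(not p3 → p4): 0 ≤ 0.44, so result = 1
(p1 → (not p3 → p4)): 0.83 ≤ 1, so result = 1
((p1 → (not p3 → p4)) → p4): 1 > 0.44, so result = 0.44
not ((p1 → (not p3 → p4)) → p4): Gödel ¬ of 0.44 = 0 (operand ≠ 0)
(p2 ∧ p3) = min(0.96, 0.52) = 0.52
(not ((p1 → (not p3 → p4)) → p4) → (p2 ∧ p3)): 0 ≤ 0.52, so result = 1
(p1 ∧ (not ((p1 → (not p3 → p4)) → p4) → (p2 ∧ p3))) = min(0.83, 1) = 0.83
(not not (not p4 → p1) ∧ (p1 ∧ (not ((p1 → (not p3 → p4)) → p4) → (p2 ∧ p3)))) = min(1, 0.83) = 0.83

0.83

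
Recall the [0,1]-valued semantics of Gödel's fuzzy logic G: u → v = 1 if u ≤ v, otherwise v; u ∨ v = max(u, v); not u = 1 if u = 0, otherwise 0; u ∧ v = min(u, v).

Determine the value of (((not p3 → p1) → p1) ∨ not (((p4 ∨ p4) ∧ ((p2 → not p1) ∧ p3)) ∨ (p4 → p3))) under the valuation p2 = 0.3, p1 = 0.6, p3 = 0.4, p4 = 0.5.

0.60

not p3: Gödel ¬ of 0.4 = 0 (operand ≠ 0)
(not p3 → p1): 0 ≤ 0.6, so result = 1
((not p3 → p1) → p1): 1 > 0.6, so result = 0.6
(p4 ∨ p4) = max(0.5, 0.5) = 0.5
not p1: Gödel ¬ of 0.6 = 0 (operand ≠ 0)
(p2 → not p1): 0.3 > 0, so result = 0
((p2 → not p1) ∧ p3) = min(0, 0.4) = 0
((p4 ∨ p4) ∧ ((p2 → not p1) ∧ p3)) = min(0.5, 0) = 0
(p4 → p3): 0.5 > 0.4, so result = 0.4
(((p4 ∨ p4) ∧ ((p2 → not p1) ∧ p3)) ∨ (p4 → p3)) = max(0, 0.4) = 0.4
not (((p4 ∨ p4) ∧ ((p2 → not p1) ∧ p3)) ∨ (p4 → p3)): Gödel ¬ of 0.4 = 0 (operand ≠ 0)
(((not p3 → p1) → p1) ∨ not (((p4 ∨ p4) ∧ ((p2 → not p1) ∧ p3)) ∨ (p4 → p3))) = max(0.6, 0) = 0.6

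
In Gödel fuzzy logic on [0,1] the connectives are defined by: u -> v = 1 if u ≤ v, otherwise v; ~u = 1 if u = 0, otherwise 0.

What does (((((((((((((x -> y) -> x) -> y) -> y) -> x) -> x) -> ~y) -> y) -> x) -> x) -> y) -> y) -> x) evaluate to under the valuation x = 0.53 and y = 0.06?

(x -> y): 0.53 > 0.06, so result = 0.06
((x -> y) -> x): 0.06 ≤ 0.53, so result = 1
(((x -> y) -> x) -> y): 1 > 0.06, so result = 0.06
((((x -> y) -> x) -> y) -> y): 0.06 ≤ 0.06, so result = 1
(((((x -> y) -> x) -> y) -> y) -> x): 1 > 0.53, so result = 0.53
((((((x -> y) -> x) -> y) -> y) -> x) -> x): 0.53 ≤ 0.53, so result = 1
~y: Gödel ¬ of 0.06 = 0 (operand ≠ 0)
(((((((x -> y) -> x) -> y) -> y) -> x) -> x) -> ~y): 1 > 0, so result = 0
((((((((x -> y) -> x) -> y) -> y) -> x) -> x) -> ~y) -> y): 0 ≤ 0.06, so result = 1
(((((((((x -> y) -> x) -> y) -> y) -> x) -> x) -> ~y) -> y) -> x): 1 > 0.53, so result = 0.53
((((((((((x -> y) -> x) -> y) -> y) -> x) -> x) -> ~y) -> y) -> x) -> x): 0.53 ≤ 0.53, so result = 1
(((((((((((x -> y) -> x) -> y) -> y) -> x) -> x) -> ~y) -> y) -> x) -> x) -> y): 1 > 0.06, so result = 0.06
((((((((((((x -> y) -> x) -> y) -> y) -> x) -> x) -> ~y) -> y) -> x) -> x) -> y) -> y): 0.06 ≤ 0.06, so result = 1
(((((((((((((x -> y) -> x) -> y) -> y) -> x) -> x) -> ~y) -> y) -> x) -> x) -> y) -> y) -> x): 1 > 0.53, so result = 0.53

0.53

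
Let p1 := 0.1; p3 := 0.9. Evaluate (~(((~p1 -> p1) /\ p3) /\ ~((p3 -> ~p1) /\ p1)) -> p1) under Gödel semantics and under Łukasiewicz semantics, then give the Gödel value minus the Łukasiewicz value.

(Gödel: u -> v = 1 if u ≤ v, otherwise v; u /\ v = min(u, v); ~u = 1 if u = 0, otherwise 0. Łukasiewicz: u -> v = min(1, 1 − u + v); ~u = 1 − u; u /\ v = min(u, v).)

0.70

Gödel evaluation:
  ~p1: Gödel ¬ of 0.1 = 0 (operand ≠ 0)
  (~p1 -> p1): 0 ≤ 0.1, so result = 1
  ((~p1 -> p1) /\ p3) = min(1, 0.9) = 0.9
  ~p1: Gödel ¬ of 0.1 = 0 (operand ≠ 0)
  (p3 -> ~p1): 0.9 > 0, so result = 0
  ((p3 -> ~p1) /\ p1) = min(0, 0.1) = 0
  ~((p3 -> ~p1) /\ p1): Gödel ¬ of 0 = 1 (operand is 0)
  (((~p1 -> p1) /\ p3) /\ ~((p3 -> ~p1) /\ p1)) = min(0.9, 1) = 0.9
  ~(((~p1 -> p1) /\ p3) /\ ~((p3 -> ~p1) /\ p1)): Gödel ¬ of 0.9 = 0 (operand ≠ 0)
  (~(((~p1 -> p1) /\ p3) /\ ~((p3 -> ~p1) /\ p1)) -> p1): 0 ≤ 0.1, so result = 1
  Gödel value = 1
Łukasiewicz evaluation:
  ~p1: Łukasiewicz ¬ gives 1 − 0.1 = 0.9
  (~p1 -> p1): min(1, 1 − 0.9 + 0.1) = 0.2
  ((~p1 -> p1) /\ p3) = min(0.2, 0.9) = 0.2
  ~p1: Łukasiewicz ¬ gives 1 − 0.1 = 0.9
  (p3 -> ~p1): min(1, 1 − 0.9 + 0.9) = 1
  ((p3 -> ~p1) /\ p1) = min(1, 0.1) = 0.1
  ~((p3 -> ~p1) /\ p1): Łukasiewicz ¬ gives 1 − 0.1 = 0.9
  (((~p1 -> p1) /\ p3) /\ ~((p3 -> ~p1) /\ p1)) = min(0.2, 0.9) = 0.2
  ~(((~p1 -> p1) /\ p3) /\ ~((p3 -> ~p1) /\ p1)): Łukasiewicz ¬ gives 1 − 0.2 = 0.8
  (~(((~p1 -> p1) /\ p3) /\ ~((p3 -> ~p1) /\ p1)) -> p1): min(1, 1 − 0.8 + 0.1) = 0.3
  Łukasiewicz value = 0.3
Difference: 1 − 0.3 = 0.70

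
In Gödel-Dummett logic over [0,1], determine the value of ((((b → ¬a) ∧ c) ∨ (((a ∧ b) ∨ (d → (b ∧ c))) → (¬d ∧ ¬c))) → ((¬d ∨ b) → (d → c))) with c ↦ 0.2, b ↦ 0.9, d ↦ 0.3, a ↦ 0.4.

¬a: Gödel ¬ of 0.4 = 0 (operand ≠ 0)
(b → ¬a): 0.9 > 0, so result = 0
((b → ¬a) ∧ c) = min(0, 0.2) = 0
(a ∧ b) = min(0.4, 0.9) = 0.4
(b ∧ c) = min(0.9, 0.2) = 0.2
(d → (b ∧ c)): 0.3 > 0.2, so result = 0.2
((a ∧ b) ∨ (d → (b ∧ c))) = max(0.4, 0.2) = 0.4
¬d: Gödel ¬ of 0.3 = 0 (operand ≠ 0)
¬c: Gödel ¬ of 0.2 = 0 (operand ≠ 0)
(¬d ∧ ¬c) = min(0, 0) = 0
(((a ∧ b) ∨ (d → (b ∧ c))) → (¬d ∧ ¬c)): 0.4 > 0, so result = 0
(((b → ¬a) ∧ c) ∨ (((a ∧ b) ∨ (d → (b ∧ c))) → (¬d ∧ ¬c))) = max(0, 0) = 0
¬d: Gödel ¬ of 0.3 = 0 (operand ≠ 0)
(¬d ∨ b) = max(0, 0.9) = 0.9
(d → c): 0.3 > 0.2, so result = 0.2
((¬d ∨ b) → (d → c)): 0.9 > 0.2, so result = 0.2
((((b → ¬a) ∧ c) ∨ (((a ∧ b) ∨ (d → (b ∧ c))) → (¬d ∧ ¬c))) → ((¬d ∨ b) → (d → c))): 0 ≤ 0.2, so result = 1

1.00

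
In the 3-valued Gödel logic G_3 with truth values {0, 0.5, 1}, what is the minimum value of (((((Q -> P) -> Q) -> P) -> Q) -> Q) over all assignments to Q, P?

The minimum is attained at Q = 0.5, P = 0:
  (Q -> P): 0.5 > 0, so result = 0
  ((Q -> P) -> Q): 0 ≤ 0.5, so result = 1
  (((Q -> P) -> Q) -> P): 1 > 0, so result = 0
  ((((Q -> P) -> Q) -> P) -> Q): 0 ≤ 0.5, so result = 1
  (((((Q -> P) -> Q) -> P) -> Q) -> Q): 1 > 0.5, so result = 0.5
Checking all 9 assignments confirms none give a value below 0.50.

0.50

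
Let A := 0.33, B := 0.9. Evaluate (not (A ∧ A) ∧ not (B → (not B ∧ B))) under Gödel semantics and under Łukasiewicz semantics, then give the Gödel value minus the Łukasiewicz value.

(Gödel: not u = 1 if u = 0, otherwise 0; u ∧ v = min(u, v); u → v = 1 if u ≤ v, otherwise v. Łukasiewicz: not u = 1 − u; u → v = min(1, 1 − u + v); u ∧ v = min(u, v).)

-0.67

Gödel evaluation:
  (A ∧ A) = min(0.33, 0.33) = 0.33
  not (A ∧ A): Gödel ¬ of 0.33 = 0 (operand ≠ 0)
  not B: Gödel ¬ of 0.9 = 0 (operand ≠ 0)
  (not B ∧ B) = min(0, 0.9) = 0
  (B → (not B ∧ B)): 0.9 > 0, so result = 0
  not (B → (not B ∧ B)): Gödel ¬ of 0 = 1 (operand is 0)
  (not (A ∧ A) ∧ not (B → (not B ∧ B))) = min(0, 1) = 0
  Gödel value = 0
Łukasiewicz evaluation:
  (A ∧ A) = min(0.33, 0.33) = 0.33
  not (A ∧ A): Łukasiewicz ¬ gives 1 − 0.33 = 0.67
  not B: Łukasiewicz ¬ gives 1 − 0.9 = 0.1
  (not B ∧ B) = min(0.1, 0.9) = 0.1
  (B → (not B ∧ B)): min(1, 1 − 0.9 + 0.1) = 0.2
  not (B → (not B ∧ B)): Łukasiewicz ¬ gives 1 − 0.2 = 0.8
  (not (A ∧ A) ∧ not (B → (not B ∧ B))) = min(0.67, 0.8) = 0.67
  Łukasiewicz value = 0.67
Difference: 0 − 0.67 = -0.67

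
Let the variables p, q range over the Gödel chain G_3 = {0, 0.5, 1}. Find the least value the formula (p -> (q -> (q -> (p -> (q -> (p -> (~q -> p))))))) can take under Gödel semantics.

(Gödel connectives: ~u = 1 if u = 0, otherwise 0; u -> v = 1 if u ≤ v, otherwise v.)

Every assignment gives 1. For instance at p = 0, q = 0:
  ~q: Gödel ¬ of 0 = 1 (operand is 0)
  (~q -> p): 1 > 0, so result = 0
  (p -> (~q -> p)): 0 ≤ 0, so result = 1
  (q -> (p -> (~q -> p))): 0 ≤ 1, so result = 1
  (p -> (q -> (p -> (~q -> p)))): 0 ≤ 1, so result = 1
  (q -> (p -> (q -> (p -> (~q -> p))))): 0 ≤ 1, so result = 1
  (q -> (q -> (p -> (q -> (p -> (~q -> p)))))): 0 ≤ 1, so result = 1
  (p -> (q -> (q -> (p -> (q -> (p -> (~q -> p))))))): 0 ≤ 1, so result = 1
All 9 assignments give value 1 — the formula is a G_3-tautology.

1.00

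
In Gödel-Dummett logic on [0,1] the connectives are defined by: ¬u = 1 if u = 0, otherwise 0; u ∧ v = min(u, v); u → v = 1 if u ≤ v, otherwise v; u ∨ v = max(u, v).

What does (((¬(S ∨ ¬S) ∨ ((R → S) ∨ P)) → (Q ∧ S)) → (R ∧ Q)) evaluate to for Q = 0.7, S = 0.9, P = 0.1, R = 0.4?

¬S: Gödel ¬ of 0.9 = 0 (operand ≠ 0)
(S ∨ ¬S) = max(0.9, 0) = 0.9
¬(S ∨ ¬S): Gödel ¬ of 0.9 = 0 (operand ≠ 0)
(R → S): 0.4 ≤ 0.9, so result = 1
((R → S) ∨ P) = max(1, 0.1) = 1
(¬(S ∨ ¬S) ∨ ((R → S) ∨ P)) = max(0, 1) = 1
(Q ∧ S) = min(0.7, 0.9) = 0.7
((¬(S ∨ ¬S) ∨ ((R → S) ∨ P)) → (Q ∧ S)): 1 > 0.7, so result = 0.7
(R ∧ Q) = min(0.4, 0.7) = 0.4
(((¬(S ∨ ¬S) ∨ ((R → S) ∨ P)) → (Q ∧ S)) → (R ∧ Q)): 0.7 > 0.4, so result = 0.4

0.40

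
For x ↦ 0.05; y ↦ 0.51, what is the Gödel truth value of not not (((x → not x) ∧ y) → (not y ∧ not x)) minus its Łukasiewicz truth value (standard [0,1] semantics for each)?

0.02

Gödel evaluation:
  not x: Gödel ¬ of 0.05 = 0 (operand ≠ 0)
  (x → not x): 0.05 > 0, so result = 0
  ((x → not x) ∧ y) = min(0, 0.51) = 0
  not y: Gödel ¬ of 0.51 = 0 (operand ≠ 0)
  not x: Gödel ¬ of 0.05 = 0 (operand ≠ 0)
  (not y ∧ not x) = min(0, 0) = 0
  (((x → not x) ∧ y) → (not y ∧ not x)): 0 ≤ 0, so result = 1
  not (((x → not x) ∧ y) → (not y ∧ not x)): Gödel ¬ of 1 = 0 (operand ≠ 0)
  not not (((x → not x) ∧ y) → (not y ∧ not x)): Gödel ¬ of 0 = 1 (operand is 0)
  Gödel value = 1
Łukasiewicz evaluation:
  not x: Łukasiewicz ¬ gives 1 − 0.05 = 0.95
  (x → not x): min(1, 1 − 0.05 + 0.95) = 1
  ((x → not x) ∧ y) = min(1, 0.51) = 0.51
  not y: Łukasiewicz ¬ gives 1 − 0.51 = 0.49
  not x: Łukasiewicz ¬ gives 1 − 0.05 = 0.95
  (not y ∧ not x) = min(0.49, 0.95) = 0.49
  (((x → not x) ∧ y) → (not y ∧ not x)): min(1, 1 − 0.51 + 0.49) = 0.98
  not (((x → not x) ∧ y) → (not y ∧ not x)): Łukasiewicz ¬ gives 1 − 0.98 = 0.02
  not not (((x → not x) ∧ y) → (not y ∧ not x)): Łukasiewicz ¬ gives 1 − 0.02 = 0.98
  Łukasiewicz value = 0.98
Difference: 1 − 0.98 = 0.02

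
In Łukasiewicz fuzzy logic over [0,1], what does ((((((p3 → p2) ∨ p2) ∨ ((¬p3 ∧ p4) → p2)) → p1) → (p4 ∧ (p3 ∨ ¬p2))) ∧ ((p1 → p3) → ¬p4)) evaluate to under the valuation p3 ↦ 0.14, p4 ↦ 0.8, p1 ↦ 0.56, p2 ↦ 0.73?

0.62

(p3 → p2): min(1, 1 − 0.14 + 0.73) = 1
((p3 → p2) ∨ p2) = max(1, 0.73) = 1
¬p3: Łukasiewicz ¬ gives 1 − 0.14 = 0.86
(¬p3 ∧ p4) = min(0.86, 0.8) = 0.8
((¬p3 ∧ p4) → p2): min(1, 1 − 0.8 + 0.73) = 0.93
(((p3 → p2) ∨ p2) ∨ ((¬p3 ∧ p4) → p2)) = max(1, 0.93) = 1
((((p3 → p2) ∨ p2) ∨ ((¬p3 ∧ p4) → p2)) → p1): min(1, 1 − 1 + 0.56) = 0.56
¬p2: Łukasiewicz ¬ gives 1 − 0.73 = 0.27
(p3 ∨ ¬p2) = max(0.14, 0.27) = 0.27
(p4 ∧ (p3 ∨ ¬p2)) = min(0.8, 0.27) = 0.27
(((((p3 → p2) ∨ p2) ∨ ((¬p3 ∧ p4) → p2)) → p1) → (p4 ∧ (p3 ∨ ¬p2))): min(1, 1 − 0.56 + 0.27) = 0.71
(p1 → p3): min(1, 1 − 0.56 + 0.14) = 0.58
¬p4: Łukasiewicz ¬ gives 1 − 0.8 = 0.2
((p1 → p3) → ¬p4): min(1, 1 − 0.58 + 0.2) = 0.62
((((((p3 → p2) ∨ p2) ∨ ((¬p3 ∧ p4) → p2)) → p1) → (p4 ∧ (p3 ∨ ¬p2))) ∧ ((p1 → p3) → ¬p4)) = min(0.71, 0.62) = 0.62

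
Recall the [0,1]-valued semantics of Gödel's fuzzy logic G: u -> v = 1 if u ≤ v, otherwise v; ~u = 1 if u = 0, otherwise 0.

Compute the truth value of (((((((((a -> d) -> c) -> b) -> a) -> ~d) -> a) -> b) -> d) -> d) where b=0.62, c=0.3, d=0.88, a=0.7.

(a -> d): 0.7 ≤ 0.88, so result = 1
((a -> d) -> c): 1 > 0.3, so result = 0.3
(((a -> d) -> c) -> b): 0.3 ≤ 0.62, so result = 1
((((a -> d) -> c) -> b) -> a): 1 > 0.7, so result = 0.7
~d: Gödel ¬ of 0.88 = 0 (operand ≠ 0)
(((((a -> d) -> c) -> b) -> a) -> ~d): 0.7 > 0, so result = 0
((((((a -> d) -> c) -> b) -> a) -> ~d) -> a): 0 ≤ 0.7, so result = 1
(((((((a -> d) -> c) -> b) -> a) -> ~d) -> a) -> b): 1 > 0.62, so result = 0.62
((((((((a -> d) -> c) -> b) -> a) -> ~d) -> a) -> b) -> d): 0.62 ≤ 0.88, so result = 1
(((((((((a -> d) -> c) -> b) -> a) -> ~d) -> a) -> b) -> d) -> d): 1 > 0.88, so result = 0.88

0.88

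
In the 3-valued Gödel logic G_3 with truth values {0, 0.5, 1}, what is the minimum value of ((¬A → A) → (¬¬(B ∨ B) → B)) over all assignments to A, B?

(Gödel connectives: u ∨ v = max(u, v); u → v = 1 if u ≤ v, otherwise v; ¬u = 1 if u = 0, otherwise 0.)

The minimum is attained at A = 0.5, B = 0.5:
  ¬A: Gödel ¬ of 0.5 = 0 (operand ≠ 0)
  (¬A → A): 0 ≤ 0.5, so result = 1
  (B ∨ B) = max(0.5, 0.5) = 0.5
  ¬(B ∨ B): Gödel ¬ of 0.5 = 0 (operand ≠ 0)
  ¬¬(B ∨ B): Gödel ¬ of 0 = 1 (operand is 0)
  (¬¬(B ∨ B) → B): 1 > 0.5, so result = 0.5
  ((¬A → A) → (¬¬(B ∨ B) → B)): 1 > 0.5, so result = 0.5
Checking all 9 assignments confirms none give a value below 0.50.

0.50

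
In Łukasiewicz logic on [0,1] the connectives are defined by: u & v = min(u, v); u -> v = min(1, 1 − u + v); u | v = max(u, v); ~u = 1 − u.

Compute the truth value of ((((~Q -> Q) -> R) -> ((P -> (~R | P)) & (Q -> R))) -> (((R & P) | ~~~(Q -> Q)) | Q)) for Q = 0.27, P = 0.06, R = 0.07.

0.27

~Q: Łukasiewicz ¬ gives 1 − 0.27 = 0.73
(~Q -> Q): min(1, 1 − 0.73 + 0.27) = 0.54
((~Q -> Q) -> R): min(1, 1 − 0.54 + 0.07) = 0.53
~R: Łukasiewicz ¬ gives 1 − 0.07 = 0.93
(~R | P) = max(0.93, 0.06) = 0.93
(P -> (~R | P)): min(1, 1 − 0.06 + 0.93) = 1
(Q -> R): min(1, 1 − 0.27 + 0.07) = 0.8
((P -> (~R | P)) & (Q -> R)) = min(1, 0.8) = 0.8
(((~Q -> Q) -> R) -> ((P -> (~R | P)) & (Q -> R))): min(1, 1 − 0.53 + 0.8) = 1
(R & P) = min(0.07, 0.06) = 0.06
(Q -> Q): min(1, 1 − 0.27 + 0.27) = 1
~(Q -> Q): Łukasiewicz ¬ gives 1 − 1 = 0
~~(Q -> Q): Łukasiewicz ¬ gives 1 − 0 = 1
~~~(Q -> Q): Łukasiewicz ¬ gives 1 − 1 = 0
((R & P) | ~~~(Q -> Q)) = max(0.06, 0) = 0.06
(((R & P) | ~~~(Q -> Q)) | Q) = max(0.06, 0.27) = 0.27
((((~Q -> Q) -> R) -> ((P -> (~R | P)) & (Q -> R))) -> (((R & P) | ~~~(Q -> Q)) | Q)): min(1, 1 − 1 + 0.27) = 0.27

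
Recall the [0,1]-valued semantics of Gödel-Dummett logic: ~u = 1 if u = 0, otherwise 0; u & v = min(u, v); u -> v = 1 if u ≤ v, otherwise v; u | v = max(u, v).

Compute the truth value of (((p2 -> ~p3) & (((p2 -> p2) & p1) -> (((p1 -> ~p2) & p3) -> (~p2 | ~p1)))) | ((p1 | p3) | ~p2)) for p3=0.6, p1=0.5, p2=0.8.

0.60

~p3: Gödel ¬ of 0.6 = 0 (operand ≠ 0)
(p2 -> ~p3): 0.8 > 0, so result = 0
(p2 -> p2): 0.8 ≤ 0.8, so result = 1
((p2 -> p2) & p1) = min(1, 0.5) = 0.5
~p2: Gödel ¬ of 0.8 = 0 (operand ≠ 0)
(p1 -> ~p2): 0.5 > 0, so result = 0
((p1 -> ~p2) & p3) = min(0, 0.6) = 0
~p2: Gödel ¬ of 0.8 = 0 (operand ≠ 0)
~p1: Gödel ¬ of 0.5 = 0 (operand ≠ 0)
(~p2 | ~p1) = max(0, 0) = 0
(((p1 -> ~p2) & p3) -> (~p2 | ~p1)): 0 ≤ 0, so result = 1
(((p2 -> p2) & p1) -> (((p1 -> ~p2) & p3) -> (~p2 | ~p1))): 0.5 ≤ 1, so result = 1
((p2 -> ~p3) & (((p2 -> p2) & p1) -> (((p1 -> ~p2) & p3) -> (~p2 | ~p1)))) = min(0, 1) = 0
(p1 | p3) = max(0.5, 0.6) = 0.6
~p2: Gödel ¬ of 0.8 = 0 (operand ≠ 0)
((p1 | p3) | ~p2) = max(0.6, 0) = 0.6
(((p2 -> ~p3) & (((p2 -> p2) & p1) -> (((p1 -> ~p2) & p3) -> (~p2 | ~p1)))) | ((p1 | p3) | ~p2)) = max(0, 0.6) = 0.6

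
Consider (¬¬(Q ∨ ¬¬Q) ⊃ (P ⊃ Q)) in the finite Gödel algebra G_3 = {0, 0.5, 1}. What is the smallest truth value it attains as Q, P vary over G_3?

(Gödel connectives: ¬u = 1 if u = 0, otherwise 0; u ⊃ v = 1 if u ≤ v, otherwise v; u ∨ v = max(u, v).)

The minimum is attained at Q = 0.5, P = 1:
  ¬Q: Gödel ¬ of 0.5 = 0 (operand ≠ 0)
  ¬¬Q: Gödel ¬ of 0 = 1 (operand is 0)
  (Q ∨ ¬¬Q) = max(0.5, 1) = 1
  ¬(Q ∨ ¬¬Q): Gödel ¬ of 1 = 0 (operand ≠ 0)
  ¬¬(Q ∨ ¬¬Q): Gödel ¬ of 0 = 1 (operand is 0)
  (P ⊃ Q): 1 > 0.5, so result = 0.5
  (¬¬(Q ∨ ¬¬Q) ⊃ (P ⊃ Q)): 1 > 0.5, so result = 0.5
Checking all 9 assignments confirms none give a value below 0.50.

0.50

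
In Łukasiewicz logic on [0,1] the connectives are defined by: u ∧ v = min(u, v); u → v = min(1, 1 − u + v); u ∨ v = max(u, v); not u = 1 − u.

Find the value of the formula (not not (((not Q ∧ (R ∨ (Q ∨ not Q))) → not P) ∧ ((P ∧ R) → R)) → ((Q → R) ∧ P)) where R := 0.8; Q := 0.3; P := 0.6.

0.90

not Q: Łukasiewicz ¬ gives 1 − 0.3 = 0.7
not Q: Łukasiewicz ¬ gives 1 − 0.3 = 0.7
(Q ∨ not Q) = max(0.3, 0.7) = 0.7
(R ∨ (Q ∨ not Q)) = max(0.8, 0.7) = 0.8
(not Q ∧ (R ∨ (Q ∨ not Q))) = min(0.7, 0.8) = 0.7
not P: Łukasiewicz ¬ gives 1 − 0.6 = 0.4
((not Q ∧ (R ∨ (Q ∨ not Q))) → not P): min(1, 1 − 0.7 + 0.4) = 0.7
(P ∧ R) = min(0.6, 0.8) = 0.6
((P ∧ R) → R): min(1, 1 − 0.6 + 0.8) = 1
(((not Q ∧ (R ∨ (Q ∨ not Q))) → not P) ∧ ((P ∧ R) → R)) = min(0.7, 1) = 0.7
not (((not Q ∧ (R ∨ (Q ∨ not Q))) → not P) ∧ ((P ∧ R) → R)): Łukasiewicz ¬ gives 1 − 0.7 = 0.3
not not (((not Q ∧ (R ∨ (Q ∨ not Q))) → not P) ∧ ((P ∧ R) → R)): Łukasiewicz ¬ gives 1 − 0.3 = 0.7
(Q → R): min(1, 1 − 0.3 + 0.8) = 1
((Q → R) ∧ P) = min(1, 0.6) = 0.6
(not not (((not Q ∧ (R ∨ (Q ∨ not Q))) → not P) ∧ ((P ∧ R) → R)) → ((Q → R) ∧ P)): min(1, 1 − 0.7 + 0.6) = 0.9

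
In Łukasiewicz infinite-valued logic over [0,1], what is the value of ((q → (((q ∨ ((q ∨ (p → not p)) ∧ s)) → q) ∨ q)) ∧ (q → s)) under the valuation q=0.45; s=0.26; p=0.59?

not p: Łukasiewicz ¬ gives 1 − 0.59 = 0.41
(p → not p): min(1, 1 − 0.59 + 0.41) = 0.82
(q ∨ (p → not p)) = max(0.45, 0.82) = 0.82
((q ∨ (p → not p)) ∧ s) = min(0.82, 0.26) = 0.26
(q ∨ ((q ∨ (p → not p)) ∧ s)) = max(0.45, 0.26) = 0.45
((q ∨ ((q ∨ (p → not p)) ∧ s)) → q): min(1, 1 − 0.45 + 0.45) = 1
(((q ∨ ((q ∨ (p → not p)) ∧ s)) → q) ∨ q) = max(1, 0.45) = 1
(q → (((q ∨ ((q ∨ (p → not p)) ∧ s)) → q) ∨ q)): min(1, 1 − 0.45 + 1) = 1
(q → s): min(1, 1 − 0.45 + 0.26) = 0.81
((q → (((q ∨ ((q ∨ (p → not p)) ∧ s)) → q) ∨ q)) ∧ (q → s)) = min(1, 0.81) = 0.81

0.81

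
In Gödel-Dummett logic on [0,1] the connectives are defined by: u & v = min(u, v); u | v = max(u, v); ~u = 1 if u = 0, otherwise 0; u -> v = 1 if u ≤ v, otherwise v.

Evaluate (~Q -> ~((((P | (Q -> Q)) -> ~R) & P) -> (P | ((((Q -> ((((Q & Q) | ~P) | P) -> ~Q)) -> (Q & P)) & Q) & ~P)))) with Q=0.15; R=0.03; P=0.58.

1.00

~Q: Gödel ¬ of 0.15 = 0 (operand ≠ 0)
(Q -> Q): 0.15 ≤ 0.15, so result = 1
(P | (Q -> Q)) = max(0.58, 1) = 1
~R: Gödel ¬ of 0.03 = 0 (operand ≠ 0)
((P | (Q -> Q)) -> ~R): 1 > 0, so result = 0
(((P | (Q -> Q)) -> ~R) & P) = min(0, 0.58) = 0
(Q & Q) = min(0.15, 0.15) = 0.15
~P: Gödel ¬ of 0.58 = 0 (operand ≠ 0)
((Q & Q) | ~P) = max(0.15, 0) = 0.15
(((Q & Q) | ~P) | P) = max(0.15, 0.58) = 0.58
~Q: Gödel ¬ of 0.15 = 0 (operand ≠ 0)
((((Q & Q) | ~P) | P) -> ~Q): 0.58 > 0, so result = 0
(Q -> ((((Q & Q) | ~P) | P) -> ~Q)): 0.15 > 0, so result = 0
(Q & P) = min(0.15, 0.58) = 0.15
((Q -> ((((Q & Q) | ~P) | P) -> ~Q)) -> (Q & P)): 0 ≤ 0.15, so result = 1
(((Q -> ((((Q & Q) | ~P) | P) -> ~Q)) -> (Q & P)) & Q) = min(1, 0.15) = 0.15
~P: Gödel ¬ of 0.58 = 0 (operand ≠ 0)
((((Q -> ((((Q & Q) | ~P) | P) -> ~Q)) -> (Q & P)) & Q) & ~P) = min(0.15, 0) = 0
(P | ((((Q -> ((((Q & Q) | ~P) | P) -> ~Q)) -> (Q & P)) & Q) & ~P)) = max(0.58, 0) = 0.58
((((P | (Q -> Q)) -> ~R) & P) -> (P | ((((Q -> ((((Q & Q) | ~P) | P) -> ~Q)) -> (Q & P)) & Q) & ~P))): 0 ≤ 0.58, so result = 1
~((((P | (Q -> Q)) -> ~R) & P) -> (P | ((((Q -> ((((Q & Q) | ~P) | P) -> ~Q)) -> (Q & P)) & Q) & ~P))): Gödel ¬ of 1 = 0 (operand ≠ 0)
(~Q -> ~((((P | (Q -> Q)) -> ~R) & P) -> (P | ((((Q -> ((((Q & Q) | ~P) | P) -> ~Q)) -> (Q & P)) & Q) & ~P)))): 0 ≤ 0, so result = 1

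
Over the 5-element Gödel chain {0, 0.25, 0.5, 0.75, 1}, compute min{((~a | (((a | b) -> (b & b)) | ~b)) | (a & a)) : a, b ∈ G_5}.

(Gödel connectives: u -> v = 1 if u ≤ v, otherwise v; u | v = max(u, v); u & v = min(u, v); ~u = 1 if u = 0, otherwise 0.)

The minimum is attained at a = 0.5, b = 0.25:
  ~a: Gödel ¬ of 0.5 = 0 (operand ≠ 0)
  (a | b) = max(0.5, 0.25) = 0.5
  (b & b) = min(0.25, 0.25) = 0.25
  ((a | b) -> (b & b)): 0.5 > 0.25, so result = 0.25
  ~b: Gödel ¬ of 0.25 = 0 (operand ≠ 0)
  (((a | b) -> (b & b)) | ~b) = max(0.25, 0) = 0.25
  (~a | (((a | b) -> (b & b)) | ~b)) = max(0, 0.25) = 0.25
  (a & a) = min(0.5, 0.5) = 0.5
  ((~a | (((a | b) -> (b & b)) | ~b)) | (a & a)) = max(0.25, 0.5) = 0.5
Checking all 25 assignments confirms none give a value below 0.50.

0.50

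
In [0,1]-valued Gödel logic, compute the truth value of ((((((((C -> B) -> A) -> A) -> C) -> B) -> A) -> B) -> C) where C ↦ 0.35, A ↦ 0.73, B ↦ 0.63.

(C -> B): 0.35 ≤ 0.63, so result = 1
((C -> B) -> A): 1 > 0.73, so result = 0.73
(((C -> B) -> A) -> A): 0.73 ≤ 0.73, so result = 1
((((C -> B) -> A) -> A) -> C): 1 > 0.35, so result = 0.35
(((((C -> B) -> A) -> A) -> C) -> B): 0.35 ≤ 0.63, so result = 1
((((((C -> B) -> A) -> A) -> C) -> B) -> A): 1 > 0.73, so result = 0.73
(((((((C -> B) -> A) -> A) -> C) -> B) -> A) -> B): 0.73 > 0.63, so result = 0.63
((((((((C -> B) -> A) -> A) -> C) -> B) -> A) -> B) -> C): 0.63 > 0.35, so result = 0.35

0.35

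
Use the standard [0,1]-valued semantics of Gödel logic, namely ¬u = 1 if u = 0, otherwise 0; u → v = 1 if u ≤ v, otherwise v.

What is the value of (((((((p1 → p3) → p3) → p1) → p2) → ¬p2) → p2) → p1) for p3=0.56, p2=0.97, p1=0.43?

0.43

(p1 → p3): 0.43 ≤ 0.56, so result = 1
((p1 → p3) → p3): 1 > 0.56, so result = 0.56
(((p1 → p3) → p3) → p1): 0.56 > 0.43, so result = 0.43
((((p1 → p3) → p3) → p1) → p2): 0.43 ≤ 0.97, so result = 1
¬p2: Gödel ¬ of 0.97 = 0 (operand ≠ 0)
(((((p1 → p3) → p3) → p1) → p2) → ¬p2): 1 > 0, so result = 0
((((((p1 → p3) → p3) → p1) → p2) → ¬p2) → p2): 0 ≤ 0.97, so result = 1
(((((((p1 → p3) → p3) → p1) → p2) → ¬p2) → p2) → p1): 1 > 0.43, so result = 0.43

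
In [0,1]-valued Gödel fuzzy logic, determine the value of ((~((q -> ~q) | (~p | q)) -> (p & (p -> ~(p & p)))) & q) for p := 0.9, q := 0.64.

0.64

~q: Gödel ¬ of 0.64 = 0 (operand ≠ 0)
(q -> ~q): 0.64 > 0, so result = 0
~p: Gödel ¬ of 0.9 = 0 (operand ≠ 0)
(~p | q) = max(0, 0.64) = 0.64
((q -> ~q) | (~p | q)) = max(0, 0.64) = 0.64
~((q -> ~q) | (~p | q)): Gödel ¬ of 0.64 = 0 (operand ≠ 0)
(p & p) = min(0.9, 0.9) = 0.9
~(p & p): Gödel ¬ of 0.9 = 0 (operand ≠ 0)
(p -> ~(p & p)): 0.9 > 0, so result = 0
(p & (p -> ~(p & p))) = min(0.9, 0) = 0
(~((q -> ~q) | (~p | q)) -> (p & (p -> ~(p & p)))): 0 ≤ 0, so result = 1
((~((q -> ~q) | (~p | q)) -> (p & (p -> ~(p & p)))) & q) = min(1, 0.64) = 0.64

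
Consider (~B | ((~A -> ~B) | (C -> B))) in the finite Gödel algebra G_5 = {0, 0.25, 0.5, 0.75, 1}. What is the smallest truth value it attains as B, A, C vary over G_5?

The minimum is attained at B = 0.25, A = 0, C = 0.5:
  ~B: Gödel ¬ of 0.25 = 0 (operand ≠ 0)
  ~A: Gödel ¬ of 0 = 1 (operand is 0)
  ~B: Gödel ¬ of 0.25 = 0 (operand ≠ 0)
  (~A -> ~B): 1 > 0, so result = 0
  (C -> B): 0.5 > 0.25, so result = 0.25
  ((~A -> ~B) | (C -> B)) = max(0, 0.25) = 0.25
  (~B | ((~A -> ~B) | (C -> B))) = max(0, 0.25) = 0.25
Checking all 125 assignments confirms none give a value below 0.25.

0.25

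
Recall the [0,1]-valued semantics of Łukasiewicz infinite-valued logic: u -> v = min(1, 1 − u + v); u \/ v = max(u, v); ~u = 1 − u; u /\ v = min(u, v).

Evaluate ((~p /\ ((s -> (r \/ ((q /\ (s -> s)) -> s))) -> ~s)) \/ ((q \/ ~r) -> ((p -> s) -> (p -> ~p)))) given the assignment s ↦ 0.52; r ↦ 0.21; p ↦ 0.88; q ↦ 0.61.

~p: Łukasiewicz ¬ gives 1 − 0.88 = 0.12
(s -> s): min(1, 1 − 0.52 + 0.52) = 1
(q /\ (s -> s)) = min(0.61, 1) = 0.61
((q /\ (s -> s)) -> s): min(1, 1 − 0.61 + 0.52) = 0.91
(r \/ ((q /\ (s -> s)) -> s)) = max(0.21, 0.91) = 0.91
(s -> (r \/ ((q /\ (s -> s)) -> s))): min(1, 1 − 0.52 + 0.91) = 1
~s: Łukasiewicz ¬ gives 1 − 0.52 = 0.48
((s -> (r \/ ((q /\ (s -> s)) -> s))) -> ~s): min(1, 1 − 1 + 0.48) = 0.48
(~p /\ ((s -> (r \/ ((q /\ (s -> s)) -> s))) -> ~s)) = min(0.12, 0.48) = 0.12
~r: Łukasiewicz ¬ gives 1 − 0.21 = 0.79
(q \/ ~r) = max(0.61, 0.79) = 0.79
(p -> s): min(1, 1 − 0.88 + 0.52) = 0.64
~p: Łukasiewicz ¬ gives 1 − 0.88 = 0.12
(p -> ~p): min(1, 1 − 0.88 + 0.12) = 0.24
((p -> s) -> (p -> ~p)): min(1, 1 − 0.64 + 0.24) = 0.6
((q \/ ~r) -> ((p -> s) -> (p -> ~p))): min(1, 1 − 0.79 + 0.6) = 0.81
((~p /\ ((s -> (r \/ ((q /\ (s -> s)) -> s))) -> ~s)) \/ ((q \/ ~r) -> ((p -> s) -> (p -> ~p)))) = max(0.12, 0.81) = 0.81

0.81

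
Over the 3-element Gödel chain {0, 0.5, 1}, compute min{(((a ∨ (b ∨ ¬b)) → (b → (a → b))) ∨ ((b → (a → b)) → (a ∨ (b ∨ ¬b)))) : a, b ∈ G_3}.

Every assignment gives 1. For instance at a = 0, b = 0:
  ¬b: Gödel ¬ of 0 = 1 (operand is 0)
  (b ∨ ¬b) = max(0, 1) = 1
  (a ∨ (b ∨ ¬b)) = max(0, 1) = 1
  (a → b): 0 ≤ 0, so result = 1
  (b → (a → b)): 0 ≤ 1, so result = 1
  ((a ∨ (b ∨ ¬b)) → (b → (a → b))): 1 ≤ 1, so result = 1
  (a → b): 0 ≤ 0, so result = 1
  (b → (a → b)): 0 ≤ 1, so result = 1
  ¬b: Gödel ¬ of 0 = 1 (operand is 0)
  (b ∨ ¬b) = max(0, 1) = 1
  (a ∨ (b ∨ ¬b)) = max(0, 1) = 1
  ((b → (a → b)) → (a ∨ (b ∨ ¬b))): 1 ≤ 1, so result = 1
  (((a ∨ (b ∨ ¬b)) → (b → (a → b))) ∨ ((b → (a → b)) → (a ∨ (b ∨ ¬b)))) = max(1, 1) = 1
All 9 assignments give value 1 — the formula is a G_3-tautology.

1.00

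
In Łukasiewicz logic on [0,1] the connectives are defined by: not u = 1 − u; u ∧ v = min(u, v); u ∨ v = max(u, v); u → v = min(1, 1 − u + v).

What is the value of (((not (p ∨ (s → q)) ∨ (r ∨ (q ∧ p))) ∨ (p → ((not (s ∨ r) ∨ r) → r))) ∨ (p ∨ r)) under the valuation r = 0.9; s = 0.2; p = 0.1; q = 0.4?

1.00

(s → q): min(1, 1 − 0.2 + 0.4) = 1
(p ∨ (s → q)) = max(0.1, 1) = 1
not (p ∨ (s → q)): Łukasiewicz ¬ gives 1 − 1 = 0
(q ∧ p) = min(0.4, 0.1) = 0.1
(r ∨ (q ∧ p)) = max(0.9, 0.1) = 0.9
(not (p ∨ (s → q)) ∨ (r ∨ (q ∧ p))) = max(0, 0.9) = 0.9
(s ∨ r) = max(0.2, 0.9) = 0.9
not (s ∨ r): Łukasiewicz ¬ gives 1 − 0.9 = 0.1
(not (s ∨ r) ∨ r) = max(0.1, 0.9) = 0.9
((not (s ∨ r) ∨ r) → r): min(1, 1 − 0.9 + 0.9) = 1
(p → ((not (s ∨ r) ∨ r) → r)): min(1, 1 − 0.1 + 1) = 1
((not (p ∨ (s → q)) ∨ (r ∨ (q ∧ p))) ∨ (p → ((not (s ∨ r) ∨ r) → r))) = max(0.9, 1) = 1
(p ∨ r) = max(0.1, 0.9) = 0.9
(((not (p ∨ (s → q)) ∨ (r ∨ (q ∧ p))) ∨ (p → ((not (s ∨ r) ∨ r) → r))) ∨ (p ∨ r)) = max(1, 0.9) = 1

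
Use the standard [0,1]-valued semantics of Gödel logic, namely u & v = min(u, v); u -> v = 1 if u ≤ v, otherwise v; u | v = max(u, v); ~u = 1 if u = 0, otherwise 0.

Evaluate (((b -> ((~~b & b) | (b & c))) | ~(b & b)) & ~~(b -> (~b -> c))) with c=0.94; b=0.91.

~b: Gödel ¬ of 0.91 = 0 (operand ≠ 0)
~~b: Gödel ¬ of 0 = 1 (operand is 0)
(~~b & b) = min(1, 0.91) = 0.91
(b & c) = min(0.91, 0.94) = 0.91
((~~b & b) | (b & c)) = max(0.91, 0.91) = 0.91
(b -> ((~~b & b) | (b & c))): 0.91 ≤ 0.91, so result = 1
(b & b) = min(0.91, 0.91) = 0.91
~(b & b): Gödel ¬ of 0.91 = 0 (operand ≠ 0)
((b -> ((~~b & b) | (b & c))) | ~(b & b)) = max(1, 0) = 1
~b: Gödel ¬ of 0.91 = 0 (operand ≠ 0)
(~b -> c): 0 ≤ 0.94, so result = 1
(b -> (~b -> c)): 0.91 ≤ 1, so result = 1
~(b -> (~b -> c)): Gödel ¬ of 1 = 0 (operand ≠ 0)
~~(b -> (~b -> c)): Gödel ¬ of 0 = 1 (operand is 0)
(((b -> ((~~b & b) | (b & c))) | ~(b & b)) & ~~(b -> (~b -> c))) = min(1, 1) = 1

1.00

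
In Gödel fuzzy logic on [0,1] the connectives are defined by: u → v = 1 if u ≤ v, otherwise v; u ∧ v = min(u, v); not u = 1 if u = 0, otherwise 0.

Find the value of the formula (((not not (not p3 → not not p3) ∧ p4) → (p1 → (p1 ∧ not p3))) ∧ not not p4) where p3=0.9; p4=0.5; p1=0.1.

not p3: Gödel ¬ of 0.9 = 0 (operand ≠ 0)
not p3: Gödel ¬ of 0.9 = 0 (operand ≠ 0)
not not p3: Gödel ¬ of 0 = 1 (operand is 0)
(not p3 → not not p3): 0 ≤ 1, so result = 1
not (not p3 → not not p3): Gödel ¬ of 1 = 0 (operand ≠ 0)
not not (not p3 → not not p3): Gödel ¬ of 0 = 1 (operand is 0)
(not not (not p3 → not not p3) ∧ p4) = min(1, 0.5) = 0.5
not p3: Gödel ¬ of 0.9 = 0 (operand ≠ 0)
(p1 ∧ not p3) = min(0.1, 0) = 0
(p1 → (p1 ∧ not p3)): 0.1 > 0, so result = 0
((not not (not p3 → not not p3) ∧ p4) → (p1 → (p1 ∧ not p3))): 0.5 > 0, so result = 0
not p4: Gödel ¬ of 0.5 = 0 (operand ≠ 0)
not not p4: Gödel ¬ of 0 = 1 (operand is 0)
(((not not (not p3 → not not p3) ∧ p4) → (p1 → (p1 ∧ not p3))) ∧ not not p4) = min(0, 1) = 0

0.00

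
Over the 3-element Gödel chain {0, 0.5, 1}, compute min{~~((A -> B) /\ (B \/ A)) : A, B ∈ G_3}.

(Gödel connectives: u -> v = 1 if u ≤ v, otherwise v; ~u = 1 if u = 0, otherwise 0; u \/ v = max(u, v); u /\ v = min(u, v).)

The minimum is attained at A = 0, B = 0:
  (A -> B): 0 ≤ 0, so result = 1
  (B \/ A) = max(0, 0) = 0
  ((A -> B) /\ (B \/ A)) = min(1, 0) = 0
  ~((A -> B) /\ (B \/ A)): Gödel ¬ of 0 = 1 (operand is 0)
  ~~((A -> B) /\ (B \/ A)): Gödel ¬ of 1 = 0 (operand ≠ 0)
Checking all 9 assignments confirms none give a value below 0.00.

0.00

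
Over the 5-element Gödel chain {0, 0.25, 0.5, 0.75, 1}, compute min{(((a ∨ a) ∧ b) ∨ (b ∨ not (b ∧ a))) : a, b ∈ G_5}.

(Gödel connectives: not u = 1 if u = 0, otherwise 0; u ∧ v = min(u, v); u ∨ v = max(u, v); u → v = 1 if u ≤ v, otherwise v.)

The minimum is attained at a = 0.25, b = 0.25:
  (a ∨ a) = max(0.25, 0.25) = 0.25
  ((a ∨ a) ∧ b) = min(0.25, 0.25) = 0.25
  (b ∧ a) = min(0.25, 0.25) = 0.25
  not (b ∧ a): Gödel ¬ of 0.25 = 0 (operand ≠ 0)
  (b ∨ not (b ∧ a)) = max(0.25, 0) = 0.25
  (((a ∨ a) ∧ b) ∨ (b ∨ not (b ∧ a))) = max(0.25, 0.25) = 0.25
Checking all 25 assignments confirms none give a value below 0.25.

0.25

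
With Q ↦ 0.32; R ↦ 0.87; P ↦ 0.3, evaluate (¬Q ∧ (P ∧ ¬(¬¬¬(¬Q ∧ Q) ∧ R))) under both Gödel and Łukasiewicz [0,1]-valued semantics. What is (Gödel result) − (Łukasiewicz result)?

Gödel evaluation:
  ¬Q: Gödel ¬ of 0.32 = 0 (operand ≠ 0)
  ¬Q: Gödel ¬ of 0.32 = 0 (operand ≠ 0)
  (¬Q ∧ Q) = min(0, 0.32) = 0
  ¬(¬Q ∧ Q): Gödel ¬ of 0 = 1 (operand is 0)
  ¬¬(¬Q ∧ Q): Gödel ¬ of 1 = 0 (operand ≠ 0)
  ¬¬¬(¬Q ∧ Q): Gödel ¬ of 0 = 1 (operand is 0)
  (¬¬¬(¬Q ∧ Q) ∧ R) = min(1, 0.87) = 0.87
  ¬(¬¬¬(¬Q ∧ Q) ∧ R): Gödel ¬ of 0.87 = 0 (operand ≠ 0)
  (P ∧ ¬(¬¬¬(¬Q ∧ Q) ∧ R)) = min(0.3, 0) = 0
  (¬Q ∧ (P ∧ ¬(¬¬¬(¬Q ∧ Q) ∧ R))) = min(0, 0) = 0
  Gödel value = 0
Łukasiewicz evaluation:
  ¬Q: Łukasiewicz ¬ gives 1 − 0.32 = 0.68
  ¬Q: Łukasiewicz ¬ gives 1 − 0.32 = 0.68
  (¬Q ∧ Q) = min(0.68, 0.32) = 0.32
  ¬(¬Q ∧ Q): Łukasiewicz ¬ gives 1 − 0.32 = 0.68
  ¬¬(¬Q ∧ Q): Łukasiewicz ¬ gives 1 − 0.68 = 0.32
  ¬¬¬(¬Q ∧ Q): Łukasiewicz ¬ gives 1 − 0.32 = 0.68
  (¬¬¬(¬Q ∧ Q) ∧ R) = min(0.68, 0.87) = 0.68
  ¬(¬¬¬(¬Q ∧ Q) ∧ R): Łukasiewicz ¬ gives 1 − 0.68 = 0.32
  (P ∧ ¬(¬¬¬(¬Q ∧ Q) ∧ R)) = min(0.3, 0.32) = 0.3
  (¬Q ∧ (P ∧ ¬(¬¬¬(¬Q ∧ Q) ∧ R))) = min(0.68, 0.3) = 0.3
  Łukasiewicz value = 0.3
Difference: 0 − 0.3 = -0.30

-0.30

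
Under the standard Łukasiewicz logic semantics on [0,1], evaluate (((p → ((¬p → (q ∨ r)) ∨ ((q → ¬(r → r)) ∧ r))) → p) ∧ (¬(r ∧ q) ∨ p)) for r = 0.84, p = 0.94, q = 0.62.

¬p: Łukasiewicz ¬ gives 1 − 0.94 = 0.06
(q ∨ r) = max(0.62, 0.84) = 0.84
(¬p → (q ∨ r)): min(1, 1 − 0.06 + 0.84) = 1
(r → r): min(1, 1 − 0.84 + 0.84) = 1
¬(r → r): Łukasiewicz ¬ gives 1 − 1 = 0
(q → ¬(r → r)): min(1, 1 − 0.62 + 0) = 0.38
((q → ¬(r → r)) ∧ r) = min(0.38, 0.84) = 0.38
((¬p → (q ∨ r)) ∨ ((q → ¬(r → r)) ∧ r)) = max(1, 0.38) = 1
(p → ((¬p → (q ∨ r)) ∨ ((q → ¬(r → r)) ∧ r))): min(1, 1 − 0.94 + 1) = 1
((p → ((¬p → (q ∨ r)) ∨ ((q → ¬(r → r)) ∧ r))) → p): min(1, 1 − 1 + 0.94) = 0.94
(r ∧ q) = min(0.84, 0.62) = 0.62
¬(r ∧ q): Łukasiewicz ¬ gives 1 − 0.62 = 0.38
(¬(r ∧ q) ∨ p) = max(0.38, 0.94) = 0.94
(((p → ((¬p → (q ∨ r)) ∨ ((q → ¬(r → r)) ∧ r))) → p) ∧ (¬(r ∧ q) ∨ p)) = min(0.94, 0.94) = 0.94

0.94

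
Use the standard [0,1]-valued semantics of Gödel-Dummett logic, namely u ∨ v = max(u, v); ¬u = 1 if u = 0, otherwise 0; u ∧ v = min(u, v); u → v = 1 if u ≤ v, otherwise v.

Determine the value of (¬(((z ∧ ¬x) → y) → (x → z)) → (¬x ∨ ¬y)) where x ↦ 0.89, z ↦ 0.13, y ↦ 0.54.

1.00

¬x: Gödel ¬ of 0.89 = 0 (operand ≠ 0)
(z ∧ ¬x) = min(0.13, 0) = 0
((z ∧ ¬x) → y): 0 ≤ 0.54, so result = 1
(x → z): 0.89 > 0.13, so result = 0.13
(((z ∧ ¬x) → y) → (x → z)): 1 > 0.13, so result = 0.13
¬(((z ∧ ¬x) → y) → (x → z)): Gödel ¬ of 0.13 = 0 (operand ≠ 0)
¬x: Gödel ¬ of 0.89 = 0 (operand ≠ 0)
¬y: Gödel ¬ of 0.54 = 0 (operand ≠ 0)
(¬x ∨ ¬y) = max(0, 0) = 0
(¬(((z ∧ ¬x) → y) → (x → z)) → (¬x ∨ ¬y)): 0 ≤ 0, so result = 1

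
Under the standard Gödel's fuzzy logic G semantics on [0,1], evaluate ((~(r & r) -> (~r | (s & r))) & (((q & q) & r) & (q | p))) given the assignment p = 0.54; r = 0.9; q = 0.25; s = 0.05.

(r & r) = min(0.9, 0.9) = 0.9
~(r & r): Gödel ¬ of 0.9 = 0 (operand ≠ 0)
~r: Gödel ¬ of 0.9 = 0 (operand ≠ 0)
(s & r) = min(0.05, 0.9) = 0.05
(~r | (s & r)) = max(0, 0.05) = 0.05
(~(r & r) -> (~r | (s & r))): 0 ≤ 0.05, so result = 1
(q & q) = min(0.25, 0.25) = 0.25
((q & q) & r) = min(0.25, 0.9) = 0.25
(q | p) = max(0.25, 0.54) = 0.54
(((q & q) & r) & (q | p)) = min(0.25, 0.54) = 0.25
((~(r & r) -> (~r | (s & r))) & (((q & q) & r) & (q | p))) = min(1, 0.25) = 0.25

0.25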